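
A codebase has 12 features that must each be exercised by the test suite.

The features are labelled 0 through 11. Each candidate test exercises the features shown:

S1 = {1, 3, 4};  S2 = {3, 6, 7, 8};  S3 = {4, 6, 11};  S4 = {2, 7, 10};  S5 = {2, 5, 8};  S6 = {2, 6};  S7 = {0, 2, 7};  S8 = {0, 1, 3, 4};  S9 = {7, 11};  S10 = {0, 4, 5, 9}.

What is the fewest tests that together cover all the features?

5

S1 and S2 and S4 and S9 and S10 together: S1 ∪ S2 ∪ S4 ∪ S9 ∪ S10 = {0, 1, 2, 3, 4, 5, 6, 7, 8, 9, 10, 11} — every feature is covered.
No 4 of the 10 tests cover everything (all 210 combinations miss at least one feature), so 5 is optimal.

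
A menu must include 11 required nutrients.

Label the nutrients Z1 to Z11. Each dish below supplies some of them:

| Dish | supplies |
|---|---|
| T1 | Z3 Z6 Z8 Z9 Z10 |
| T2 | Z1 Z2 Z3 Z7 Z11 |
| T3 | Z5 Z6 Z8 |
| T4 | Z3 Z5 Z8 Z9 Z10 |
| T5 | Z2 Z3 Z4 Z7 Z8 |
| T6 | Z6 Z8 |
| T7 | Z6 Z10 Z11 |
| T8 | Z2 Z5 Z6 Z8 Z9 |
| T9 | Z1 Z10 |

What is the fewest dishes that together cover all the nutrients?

4

T2 and T4 and T5 and T7 together: T2 ∪ T4 ∪ T5 ∪ T7 = {Z1, Z2, Z3, Z4, Z5, Z6, Z7, Z8, Z9, Z10, Z11} — every nutrient is covered.
No 3 of the 9 dishes cover everything (all 84 combinations miss at least one nutrient), so 4 is optimal.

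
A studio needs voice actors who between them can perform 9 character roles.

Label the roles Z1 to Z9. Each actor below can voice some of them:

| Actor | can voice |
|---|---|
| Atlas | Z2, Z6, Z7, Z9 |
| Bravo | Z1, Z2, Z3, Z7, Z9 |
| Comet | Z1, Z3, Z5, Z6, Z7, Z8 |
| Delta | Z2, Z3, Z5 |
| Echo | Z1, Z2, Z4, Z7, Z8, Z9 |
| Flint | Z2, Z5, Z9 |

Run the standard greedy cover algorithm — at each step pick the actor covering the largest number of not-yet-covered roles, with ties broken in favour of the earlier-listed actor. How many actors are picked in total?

Greedy: pick Comet (covers 6 new) → pick Echo (covers 3 new). Total picks: 2.

2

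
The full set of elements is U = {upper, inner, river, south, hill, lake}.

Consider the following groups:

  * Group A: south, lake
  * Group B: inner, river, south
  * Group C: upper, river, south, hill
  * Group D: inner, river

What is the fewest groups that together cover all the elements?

Take {A, B, C}. Their union is {upper, inner, river, south, hill, lake}, which is all 6 elements.
Only C contains upper, so C is forced; the remaining 2 elements need at least 2 more groups (each remaining group adds at most 1) — so at least 3 groups are needed, and 3 is optimal.

3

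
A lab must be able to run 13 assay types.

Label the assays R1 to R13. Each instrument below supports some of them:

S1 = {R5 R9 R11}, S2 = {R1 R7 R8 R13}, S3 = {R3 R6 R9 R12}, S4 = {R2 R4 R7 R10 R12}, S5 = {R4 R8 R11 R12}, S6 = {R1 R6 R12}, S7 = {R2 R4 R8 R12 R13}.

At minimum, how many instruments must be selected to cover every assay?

S1 and S2 and S3 and S4 together: S1 ∪ S2 ∪ S3 ∪ S4 = {R1, R2, R3, R4, R5, R6, R7, R8, R9, R10, R11, R12, R13} — every assay is covered.
Only S3 contains R3, so S3 is forced; the remaining 9 assays need at least 3 more instruments (each remaining instrument adds at most 4) — so at least 4 instruments are needed, and 4 is optimal.

4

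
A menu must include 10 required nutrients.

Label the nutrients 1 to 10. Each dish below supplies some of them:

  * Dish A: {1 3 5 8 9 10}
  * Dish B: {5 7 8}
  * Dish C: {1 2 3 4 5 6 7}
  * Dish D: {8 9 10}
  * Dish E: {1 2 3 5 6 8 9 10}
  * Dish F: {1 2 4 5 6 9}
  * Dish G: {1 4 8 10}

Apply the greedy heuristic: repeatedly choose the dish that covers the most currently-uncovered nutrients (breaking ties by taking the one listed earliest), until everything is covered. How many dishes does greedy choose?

2

Greedy: pick E (covers 8 new) → pick C (covers 2 new). Total picks: 2.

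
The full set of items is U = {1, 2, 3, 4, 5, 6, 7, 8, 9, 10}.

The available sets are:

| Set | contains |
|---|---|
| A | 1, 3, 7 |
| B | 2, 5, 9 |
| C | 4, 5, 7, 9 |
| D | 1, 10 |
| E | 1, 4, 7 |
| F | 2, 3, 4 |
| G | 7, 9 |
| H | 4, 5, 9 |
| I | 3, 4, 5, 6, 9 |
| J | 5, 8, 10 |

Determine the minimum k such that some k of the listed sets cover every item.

Take {E, F, I, J}. Their union is {1, 2, 3, 4, 5, 6, 7, 8, 9, 10}, which is all 10 items.
Only I contains 6, so I is forced; the remaining 5 items need at least 3 more sets (each remaining set adds at most 2) — so at least 4 sets are needed, and 4 is optimal.

4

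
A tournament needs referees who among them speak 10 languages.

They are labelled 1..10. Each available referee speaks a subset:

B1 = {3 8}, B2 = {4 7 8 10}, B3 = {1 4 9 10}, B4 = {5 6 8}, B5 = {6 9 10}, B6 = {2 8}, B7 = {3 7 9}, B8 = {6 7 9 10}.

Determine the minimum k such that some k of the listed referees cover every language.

B3 and B4 and B6 and B7 together: B3 ∪ B4 ∪ B6 ∪ B7 = {1, 2, 3, 4, 5, 6, 7, 8, 9, 10} — every language is covered.
No 3 of the 8 referees cover everything (all 56 combinations miss at least one language), so 4 is optimal.

4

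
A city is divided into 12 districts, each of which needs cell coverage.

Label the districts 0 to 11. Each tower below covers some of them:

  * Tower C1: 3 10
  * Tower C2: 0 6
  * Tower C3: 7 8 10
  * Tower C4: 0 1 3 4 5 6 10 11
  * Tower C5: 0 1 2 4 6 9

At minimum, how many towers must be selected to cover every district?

Take {C3, C4, C5}. Their union is {0, 1, 2, 3, 4, 5, 6, 7, 8, 9, 10, 11}, which is all 12 districts.
Only C5 contains 2, so C5 is forced; the remaining 6 districts need at least 2 more towers (each remaining tower adds at most 4) — so at least 3 towers are needed, and 3 is optimal.

3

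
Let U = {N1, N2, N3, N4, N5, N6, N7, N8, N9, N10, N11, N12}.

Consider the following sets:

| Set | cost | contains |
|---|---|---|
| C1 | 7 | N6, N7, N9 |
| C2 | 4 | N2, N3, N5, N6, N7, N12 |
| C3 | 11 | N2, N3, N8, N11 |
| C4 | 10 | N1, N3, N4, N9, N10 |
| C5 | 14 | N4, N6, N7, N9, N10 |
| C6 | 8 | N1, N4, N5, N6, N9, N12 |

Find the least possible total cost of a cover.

C2, C3, C4 together cover every item (C2 ∪ C3 ∪ C4 = {N1, N2, N3, N4, N5, N6, N7, N8, N9, N10, N11, N12}); total cost 4 + 11 + 10 = 25.
No covering selection has total cost below 25.

25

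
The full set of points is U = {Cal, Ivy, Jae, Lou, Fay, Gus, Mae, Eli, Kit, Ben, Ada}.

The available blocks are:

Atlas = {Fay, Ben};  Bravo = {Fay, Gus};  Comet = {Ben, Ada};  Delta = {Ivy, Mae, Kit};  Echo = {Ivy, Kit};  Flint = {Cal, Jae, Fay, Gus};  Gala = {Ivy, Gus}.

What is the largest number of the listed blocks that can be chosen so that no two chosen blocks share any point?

Comet, Delta, Flint are pairwise disjoint (Comet={Ben,Ada}; Delta={Ivy,Mae,Kit}; Flint={Cal,Jae,Fay,Gus}).
Every remaining block overlaps one of these, and no 4 of the listed blocks are pairwise disjoint, so 3 is the maximum.

3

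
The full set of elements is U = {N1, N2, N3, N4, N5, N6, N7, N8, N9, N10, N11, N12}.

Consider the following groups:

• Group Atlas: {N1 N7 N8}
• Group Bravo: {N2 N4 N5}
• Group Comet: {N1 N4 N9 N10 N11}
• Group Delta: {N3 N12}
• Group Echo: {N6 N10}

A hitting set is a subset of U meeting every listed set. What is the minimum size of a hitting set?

4

The 4 elements {N2, N8, N10, N12} hit every group.
The groups Atlas, Bravo, Delta, Echo are pairwise disjoint, so any hitting set needs a separate element for each — at least 4. Hence 4 is optimal.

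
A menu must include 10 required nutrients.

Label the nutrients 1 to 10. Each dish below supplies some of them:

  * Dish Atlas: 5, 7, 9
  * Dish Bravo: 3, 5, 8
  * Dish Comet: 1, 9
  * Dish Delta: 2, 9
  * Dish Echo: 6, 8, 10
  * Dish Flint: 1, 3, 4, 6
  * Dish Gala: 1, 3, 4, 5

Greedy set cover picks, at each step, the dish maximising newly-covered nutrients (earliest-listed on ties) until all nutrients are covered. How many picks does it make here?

Greedy: pick Flint (covers 4 new) → pick Atlas (covers 3 new) → pick Echo (covers 2 new) → pick Delta (covers 1 new). Total picks: 4.

4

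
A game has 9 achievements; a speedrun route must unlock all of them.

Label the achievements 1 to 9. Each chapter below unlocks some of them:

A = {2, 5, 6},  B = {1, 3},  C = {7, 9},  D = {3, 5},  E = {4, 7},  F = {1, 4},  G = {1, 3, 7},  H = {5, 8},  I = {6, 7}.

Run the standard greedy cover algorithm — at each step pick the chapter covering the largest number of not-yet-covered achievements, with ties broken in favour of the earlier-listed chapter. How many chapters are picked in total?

Greedy: pick A (covers 3 new) → pick G (covers 3 new) → pick C (covers 1 new) → pick E (covers 1 new) → pick H (covers 1 new). Total picks: 5.

5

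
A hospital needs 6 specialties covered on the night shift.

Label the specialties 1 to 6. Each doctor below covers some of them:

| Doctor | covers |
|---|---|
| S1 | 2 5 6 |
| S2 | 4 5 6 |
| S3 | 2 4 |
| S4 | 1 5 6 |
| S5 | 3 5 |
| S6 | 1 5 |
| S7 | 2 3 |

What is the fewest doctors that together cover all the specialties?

Take {S3, S4, S7}. Their union is {1, 2, 3, 4, 5, 6}, which is all 6 specialties.
No 2 of the 7 doctors cover everything (all 21 combinations miss at least one specialty), so 3 is optimal.

3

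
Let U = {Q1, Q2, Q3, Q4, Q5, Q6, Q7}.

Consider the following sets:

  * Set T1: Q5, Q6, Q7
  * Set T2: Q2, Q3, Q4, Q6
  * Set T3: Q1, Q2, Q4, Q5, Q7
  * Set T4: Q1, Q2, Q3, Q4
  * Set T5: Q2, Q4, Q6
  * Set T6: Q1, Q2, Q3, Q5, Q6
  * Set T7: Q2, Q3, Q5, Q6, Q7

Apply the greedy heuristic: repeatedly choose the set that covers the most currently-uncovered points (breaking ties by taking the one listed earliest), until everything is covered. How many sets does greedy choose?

Greedy: pick T3 (covers 5 new) → pick T2 (covers 2 new). Total picks: 2.

2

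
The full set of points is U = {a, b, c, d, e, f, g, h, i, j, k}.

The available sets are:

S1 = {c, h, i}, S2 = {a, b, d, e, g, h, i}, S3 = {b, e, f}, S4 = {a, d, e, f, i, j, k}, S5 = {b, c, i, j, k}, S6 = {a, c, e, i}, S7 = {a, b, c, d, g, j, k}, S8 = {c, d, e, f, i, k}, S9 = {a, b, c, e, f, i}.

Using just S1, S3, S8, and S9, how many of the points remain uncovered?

Union of S1, S3, S8, S9 = {a, b, c, d, e, f, h, i, k}.
Not covered: g, j — 2 points.

2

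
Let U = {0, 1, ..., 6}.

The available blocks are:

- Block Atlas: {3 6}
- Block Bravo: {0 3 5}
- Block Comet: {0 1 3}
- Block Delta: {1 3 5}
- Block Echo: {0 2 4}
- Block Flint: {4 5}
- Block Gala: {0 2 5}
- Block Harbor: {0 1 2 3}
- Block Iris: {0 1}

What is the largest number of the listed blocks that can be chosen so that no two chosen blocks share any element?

Atlas, Flint, Iris are pairwise disjoint (Atlas={3,6}; Flint={4,5}; Iris={0,1}).
Every remaining block overlaps one of these, and no 4 of the listed blocks are pairwise disjoint, so 3 is the maximum.

3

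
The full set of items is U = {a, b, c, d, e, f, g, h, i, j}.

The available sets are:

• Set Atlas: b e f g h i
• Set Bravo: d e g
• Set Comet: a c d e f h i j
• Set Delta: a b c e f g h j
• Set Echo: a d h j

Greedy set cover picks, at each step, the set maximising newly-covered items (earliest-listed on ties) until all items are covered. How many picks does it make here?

Greedy: pick Comet (covers 8 new) → pick Atlas (covers 2 new). Total picks: 2.

2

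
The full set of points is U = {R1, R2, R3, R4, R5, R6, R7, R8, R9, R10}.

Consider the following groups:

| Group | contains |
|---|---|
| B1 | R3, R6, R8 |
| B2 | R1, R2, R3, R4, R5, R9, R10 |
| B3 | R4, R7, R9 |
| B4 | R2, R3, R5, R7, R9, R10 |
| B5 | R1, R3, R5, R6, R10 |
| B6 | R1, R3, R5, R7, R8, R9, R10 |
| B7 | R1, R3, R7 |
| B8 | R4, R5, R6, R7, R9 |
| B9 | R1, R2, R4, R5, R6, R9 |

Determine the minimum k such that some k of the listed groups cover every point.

2

Take {B6, B9}. Their union is {R1, R2, R3, R4, R5, R6, R7, R8, R9, R10}, which is all 10 points.
No single group has all 10 points (the largest, B2, has 7), so 2 is optimal.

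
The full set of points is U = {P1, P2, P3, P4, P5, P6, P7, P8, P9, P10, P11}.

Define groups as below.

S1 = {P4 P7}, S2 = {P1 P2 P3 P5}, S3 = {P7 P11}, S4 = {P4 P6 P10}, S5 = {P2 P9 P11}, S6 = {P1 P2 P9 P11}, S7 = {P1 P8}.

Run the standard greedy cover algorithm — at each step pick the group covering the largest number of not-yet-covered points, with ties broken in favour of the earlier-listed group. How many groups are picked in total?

Greedy: pick S2 (covers 4 new) → pick S4 (covers 3 new) → pick S3 (covers 2 new) → pick S5 (covers 1 new) → pick S7 (covers 1 new). Total picks: 5.

5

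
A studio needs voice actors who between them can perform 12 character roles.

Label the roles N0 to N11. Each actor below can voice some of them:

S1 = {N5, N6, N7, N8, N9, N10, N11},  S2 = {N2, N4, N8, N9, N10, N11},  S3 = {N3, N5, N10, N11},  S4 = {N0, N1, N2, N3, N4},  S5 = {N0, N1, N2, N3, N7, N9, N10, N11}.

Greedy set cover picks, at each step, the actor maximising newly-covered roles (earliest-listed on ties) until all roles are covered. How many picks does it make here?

3

Greedy: pick S5 (covers 8 new) → pick S1 (covers 3 new) → pick S2 (covers 1 new). Total picks: 3.
(The true minimum cover uses only 2 actors, so greedy is not optimal here.)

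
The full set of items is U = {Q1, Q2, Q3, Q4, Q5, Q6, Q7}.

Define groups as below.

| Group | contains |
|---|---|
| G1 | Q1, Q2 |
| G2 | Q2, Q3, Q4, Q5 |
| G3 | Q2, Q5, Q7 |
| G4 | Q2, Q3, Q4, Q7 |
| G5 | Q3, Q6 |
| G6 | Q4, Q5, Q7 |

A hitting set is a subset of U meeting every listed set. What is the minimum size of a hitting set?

Take H = {Q2, Q4, Q6}. Each listed group contains at least one of these, so H is a hitting set of size 3.
The groups G1, G5, G6 are pairwise disjoint, so any hitting set needs a separate item for each — at least 3. Hence 3 is optimal.

3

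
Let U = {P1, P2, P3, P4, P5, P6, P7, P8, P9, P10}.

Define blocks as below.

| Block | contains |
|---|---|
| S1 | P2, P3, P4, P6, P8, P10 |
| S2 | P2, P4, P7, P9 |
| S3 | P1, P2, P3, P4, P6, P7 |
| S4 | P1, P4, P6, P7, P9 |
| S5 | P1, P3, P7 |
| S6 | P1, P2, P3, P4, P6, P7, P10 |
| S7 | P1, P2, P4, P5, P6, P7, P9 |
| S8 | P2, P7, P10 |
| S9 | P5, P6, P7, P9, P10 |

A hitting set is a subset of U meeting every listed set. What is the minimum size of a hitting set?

Take H = {P6, P7}. Each listed block contains at least one of these, so H is a hitting set of size 2.
No single item lies in every block, so at least 2 are needed and 2 is optimal.

2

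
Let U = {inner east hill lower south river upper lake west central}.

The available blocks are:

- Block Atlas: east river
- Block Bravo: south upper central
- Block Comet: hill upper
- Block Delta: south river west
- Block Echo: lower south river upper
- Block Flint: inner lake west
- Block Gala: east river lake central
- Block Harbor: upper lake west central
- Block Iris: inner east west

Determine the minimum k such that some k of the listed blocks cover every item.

4

Comet and Echo and Harbor and Iris together: Comet ∪ Echo ∪ Harbor ∪ Iris = {inner, east, hill, lower, south, river, upper, lake, west, central} — every item is covered.
No 3 of the 9 blocks cover everything (all 84 combinations miss at least one item), so 4 is optimal.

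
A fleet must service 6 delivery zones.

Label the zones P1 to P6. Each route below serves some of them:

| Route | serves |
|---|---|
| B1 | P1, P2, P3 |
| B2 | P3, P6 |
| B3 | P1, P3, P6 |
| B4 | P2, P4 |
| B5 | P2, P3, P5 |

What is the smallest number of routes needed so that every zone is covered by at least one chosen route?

Take {B3, B4, B5}. Their union is {P1, P2, P3, P4, P5, P6}, which is all 6 zones.
Only B4 contains P4, so B4 is forced; the remaining 4 zones need at least 2 more routes (each remaining route adds at most 3) — so at least 3 routes are needed, and 3 is optimal.

3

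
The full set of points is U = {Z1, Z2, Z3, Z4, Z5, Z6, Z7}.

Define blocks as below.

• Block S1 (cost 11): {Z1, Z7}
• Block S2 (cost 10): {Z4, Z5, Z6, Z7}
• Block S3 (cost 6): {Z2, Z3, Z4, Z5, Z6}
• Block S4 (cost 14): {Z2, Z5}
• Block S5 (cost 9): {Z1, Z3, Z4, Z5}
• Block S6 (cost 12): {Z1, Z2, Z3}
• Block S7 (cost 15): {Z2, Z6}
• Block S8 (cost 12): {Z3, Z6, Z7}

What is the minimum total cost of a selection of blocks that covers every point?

S1, S3 together cover every point (S1 ∪ S3 = {Z1, Z2, Z3, Z4, Z5, Z6, Z7}); total cost 11 + 6 = 17.
No covering selection has total cost below 17.

17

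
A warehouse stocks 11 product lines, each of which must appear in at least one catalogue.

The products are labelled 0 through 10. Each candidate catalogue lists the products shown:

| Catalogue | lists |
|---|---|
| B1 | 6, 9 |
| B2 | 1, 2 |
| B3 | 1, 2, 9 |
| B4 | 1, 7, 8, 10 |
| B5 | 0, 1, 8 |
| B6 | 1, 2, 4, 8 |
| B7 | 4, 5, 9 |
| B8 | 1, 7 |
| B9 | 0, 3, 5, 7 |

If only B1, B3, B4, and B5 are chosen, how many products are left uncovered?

Union of B1, B3, B4, B5 = {0, 1, 2, 6, 7, 8, 9, 10}.
Not covered: 3, 4, 5 — 3 products.

3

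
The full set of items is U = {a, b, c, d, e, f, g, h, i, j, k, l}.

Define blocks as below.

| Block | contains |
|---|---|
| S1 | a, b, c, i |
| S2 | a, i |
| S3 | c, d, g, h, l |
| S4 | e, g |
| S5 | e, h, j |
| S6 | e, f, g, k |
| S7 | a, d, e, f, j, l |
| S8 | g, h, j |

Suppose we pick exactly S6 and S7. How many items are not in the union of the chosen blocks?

Union of S6, S7 = {a, d, e, f, g, j, k, l}.
Not covered: b, c, h, i — 4 items.

4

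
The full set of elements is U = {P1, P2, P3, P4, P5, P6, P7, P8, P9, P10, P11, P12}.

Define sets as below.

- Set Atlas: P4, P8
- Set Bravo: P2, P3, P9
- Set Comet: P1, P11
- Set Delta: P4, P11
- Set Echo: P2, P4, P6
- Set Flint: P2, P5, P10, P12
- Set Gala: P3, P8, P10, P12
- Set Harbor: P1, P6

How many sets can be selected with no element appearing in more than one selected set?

3

Atlas, Bravo, Comet are pairwise disjoint (Atlas={P4,P8}; Bravo={P2,P3,P9}; Comet={P1,P11}).
Every remaining set overlaps one of these, and no 4 of the listed sets are pairwise disjoint, so 3 is the maximum.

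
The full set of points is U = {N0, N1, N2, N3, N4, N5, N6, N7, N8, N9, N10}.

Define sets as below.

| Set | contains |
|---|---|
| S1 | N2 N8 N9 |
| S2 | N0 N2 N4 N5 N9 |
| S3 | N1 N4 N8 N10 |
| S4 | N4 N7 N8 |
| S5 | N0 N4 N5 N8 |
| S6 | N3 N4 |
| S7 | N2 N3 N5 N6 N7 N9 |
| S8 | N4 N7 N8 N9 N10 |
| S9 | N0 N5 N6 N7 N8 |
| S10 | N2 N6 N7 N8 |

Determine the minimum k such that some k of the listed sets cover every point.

S3 and S7 and S9 together: S3 ∪ S7 ∪ S9 = {N0, N1, N2, N3, N4, N5, N6, N7, N8, N9, N10} — every point is covered.
Only S3 contains N1, so S3 is forced; the remaining 7 points need at least 2 more sets (each remaining set adds at most 6) — so at least 3 sets are needed, and 3 is optimal.

3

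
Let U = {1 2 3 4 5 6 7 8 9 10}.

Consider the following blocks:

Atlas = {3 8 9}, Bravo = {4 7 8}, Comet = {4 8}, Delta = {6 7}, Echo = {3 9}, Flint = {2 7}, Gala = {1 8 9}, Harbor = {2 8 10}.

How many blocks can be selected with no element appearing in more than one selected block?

3

Comet, Echo, Flint are pairwise disjoint (Comet={4,8}; Echo={3,9}; Flint={2,7}).
Every remaining block overlaps one of these, and no 4 of the listed blocks are pairwise disjoint, so 3 is the maximum.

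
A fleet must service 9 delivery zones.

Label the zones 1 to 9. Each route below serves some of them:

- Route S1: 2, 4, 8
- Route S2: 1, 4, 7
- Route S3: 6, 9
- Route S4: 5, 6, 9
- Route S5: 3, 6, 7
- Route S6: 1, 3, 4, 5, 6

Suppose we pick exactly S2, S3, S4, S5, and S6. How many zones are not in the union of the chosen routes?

Union of S2, S3, S4, S5, S6 = {1, 3, 4, 5, 6, 7, 9}.
Not covered: 2, 8 — 2 zones.

2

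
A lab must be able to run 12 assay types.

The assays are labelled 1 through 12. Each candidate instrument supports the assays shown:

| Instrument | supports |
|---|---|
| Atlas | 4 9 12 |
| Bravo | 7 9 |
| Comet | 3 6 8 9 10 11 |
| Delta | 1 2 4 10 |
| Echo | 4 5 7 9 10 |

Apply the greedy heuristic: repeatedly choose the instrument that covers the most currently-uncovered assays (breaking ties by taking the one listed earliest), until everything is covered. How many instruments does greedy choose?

4

Greedy: pick Comet (covers 6 new) → pick Delta (covers 3 new) → pick Echo (covers 2 new) → pick Atlas (covers 1 new). Total picks: 4.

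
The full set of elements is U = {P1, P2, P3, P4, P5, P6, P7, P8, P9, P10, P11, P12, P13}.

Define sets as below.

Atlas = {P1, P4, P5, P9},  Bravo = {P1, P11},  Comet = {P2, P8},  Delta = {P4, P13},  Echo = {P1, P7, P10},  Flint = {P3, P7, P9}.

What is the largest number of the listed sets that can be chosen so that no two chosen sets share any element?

4

Bravo, Comet, Delta, Flint are pairwise disjoint (Bravo={P1,P11}; Comet={P2,P8}; Delta={P4,P13}; Flint={P3,P7,P9}).
Every remaining set overlaps one of these, and no 5 of the listed sets are pairwise disjoint, so 4 is the maximum.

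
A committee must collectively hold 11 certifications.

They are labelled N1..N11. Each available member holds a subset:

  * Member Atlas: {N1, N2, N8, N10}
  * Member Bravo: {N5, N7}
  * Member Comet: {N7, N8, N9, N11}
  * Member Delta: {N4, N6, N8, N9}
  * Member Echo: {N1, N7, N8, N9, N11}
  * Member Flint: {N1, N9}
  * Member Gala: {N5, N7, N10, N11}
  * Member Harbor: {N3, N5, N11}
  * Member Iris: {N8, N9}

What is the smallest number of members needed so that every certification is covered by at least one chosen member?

Atlas and Comet and Delta and Harbor together: Atlas ∪ Comet ∪ Delta ∪ Harbor = {N1, N2, N3, N4, N5, N6, N7, N8, N9, N10, N11} — every certification is covered.
Only Atlas contains N2, so Atlas is forced; the remaining 7 certifications need at least 3 more members (each remaining member adds at most 3) — so at least 4 members are needed, and 4 is optimal.

4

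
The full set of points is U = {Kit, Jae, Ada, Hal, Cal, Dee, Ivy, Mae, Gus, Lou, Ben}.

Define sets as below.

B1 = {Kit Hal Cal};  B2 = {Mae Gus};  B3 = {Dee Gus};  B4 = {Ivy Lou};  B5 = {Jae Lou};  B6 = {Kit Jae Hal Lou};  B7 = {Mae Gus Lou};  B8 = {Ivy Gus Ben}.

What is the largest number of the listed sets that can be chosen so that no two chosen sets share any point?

B1, B2, B4 are pairwise disjoint (B1={Kit,Hal,Cal}; B2={Mae,Gus}; B4={Ivy,Lou}).
Every remaining set overlaps one of these, and no 4 of the listed sets are pairwise disjoint, so 3 is the maximum.

3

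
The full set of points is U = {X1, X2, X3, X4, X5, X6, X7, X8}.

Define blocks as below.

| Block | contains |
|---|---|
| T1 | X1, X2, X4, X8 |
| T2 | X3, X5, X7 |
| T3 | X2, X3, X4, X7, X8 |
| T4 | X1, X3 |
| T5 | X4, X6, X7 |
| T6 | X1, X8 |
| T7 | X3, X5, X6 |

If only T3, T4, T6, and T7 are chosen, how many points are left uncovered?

0

Union of T3, T4, T6, T7 = {X1, X2, X3, X4, X5, X6, X7, X8} — that's every point, so 0 are uncovered.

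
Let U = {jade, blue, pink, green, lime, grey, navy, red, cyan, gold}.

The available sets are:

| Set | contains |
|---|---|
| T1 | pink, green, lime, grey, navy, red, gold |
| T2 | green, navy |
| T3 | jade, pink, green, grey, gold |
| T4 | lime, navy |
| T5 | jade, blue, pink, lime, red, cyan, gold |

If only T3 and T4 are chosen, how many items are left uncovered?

3

Union of T3, T4 = {jade, pink, green, lime, grey, navy, gold}.
Not covered: blue, red, cyan — 3 items.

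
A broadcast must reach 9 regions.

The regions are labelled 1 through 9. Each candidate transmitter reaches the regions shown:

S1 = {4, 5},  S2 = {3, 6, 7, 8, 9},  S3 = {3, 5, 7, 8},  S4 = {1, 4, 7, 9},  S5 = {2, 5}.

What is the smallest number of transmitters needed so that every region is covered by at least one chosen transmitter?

3

S2 and S4 and S5 together: S2 ∪ S4 ∪ S5 = {1, 2, 3, 4, 5, 6, 7, 8, 9} — every region is covered.
Only S4 contains 1, so S4 is forced; the remaining 5 regions need at least 2 more transmitters (each remaining transmitter adds at most 3) — so at least 3 transmitters are needed, and 3 is optimal.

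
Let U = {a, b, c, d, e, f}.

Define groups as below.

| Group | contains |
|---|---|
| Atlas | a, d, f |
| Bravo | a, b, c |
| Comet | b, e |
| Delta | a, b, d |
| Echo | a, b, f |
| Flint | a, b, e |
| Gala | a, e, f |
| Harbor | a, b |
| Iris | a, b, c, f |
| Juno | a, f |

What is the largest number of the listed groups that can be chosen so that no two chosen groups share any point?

Atlas, Comet are pairwise disjoint (Atlas={a,d,f}; Comet={b,e}).
Every remaining group overlaps one of these, and no 3 of the listed groups are pairwise disjoint, so 2 is the maximum.

2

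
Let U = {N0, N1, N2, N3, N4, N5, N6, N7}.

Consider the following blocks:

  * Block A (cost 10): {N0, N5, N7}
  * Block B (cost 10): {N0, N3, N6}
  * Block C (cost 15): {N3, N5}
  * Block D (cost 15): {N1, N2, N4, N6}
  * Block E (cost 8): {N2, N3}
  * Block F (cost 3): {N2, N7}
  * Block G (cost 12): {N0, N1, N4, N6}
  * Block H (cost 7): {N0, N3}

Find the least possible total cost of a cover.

30

A, E, G together cover every point (A ∪ E ∪ G = {N0, N1, N2, N3, N4, N5, N6, N7}); total cost 10 + 8 + 12 = 30.
The greedy pick F, G, H, A costs 32; no covering selection beats 30.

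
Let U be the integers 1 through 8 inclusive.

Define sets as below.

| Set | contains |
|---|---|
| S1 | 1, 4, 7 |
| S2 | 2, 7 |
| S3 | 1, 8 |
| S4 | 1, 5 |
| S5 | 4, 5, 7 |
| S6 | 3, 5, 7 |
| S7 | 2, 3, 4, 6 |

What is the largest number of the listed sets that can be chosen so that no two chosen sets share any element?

S3, S6 are pairwise disjoint (S3={1,8}; S6={3,5,7}).
Every remaining set overlaps one of these, and no 3 of the listed sets are pairwise disjoint, so 2 is the maximum.

2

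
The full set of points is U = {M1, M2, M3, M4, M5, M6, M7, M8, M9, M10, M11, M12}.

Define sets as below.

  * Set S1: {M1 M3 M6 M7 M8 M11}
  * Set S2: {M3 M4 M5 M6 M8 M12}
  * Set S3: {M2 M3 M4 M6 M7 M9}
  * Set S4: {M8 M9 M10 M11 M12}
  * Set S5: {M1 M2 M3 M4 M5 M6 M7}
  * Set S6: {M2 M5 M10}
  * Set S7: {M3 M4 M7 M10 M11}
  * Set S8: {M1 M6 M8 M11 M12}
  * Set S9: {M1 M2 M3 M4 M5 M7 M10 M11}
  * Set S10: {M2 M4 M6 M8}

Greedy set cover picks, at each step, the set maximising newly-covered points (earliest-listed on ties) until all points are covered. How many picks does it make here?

Greedy: pick S9 (covers 8 new) → pick S2 (covers 3 new) → pick S3 (covers 1 new). Total picks: 3.
(The true minimum cover uses only 2 sets, so greedy is not optimal here.)

3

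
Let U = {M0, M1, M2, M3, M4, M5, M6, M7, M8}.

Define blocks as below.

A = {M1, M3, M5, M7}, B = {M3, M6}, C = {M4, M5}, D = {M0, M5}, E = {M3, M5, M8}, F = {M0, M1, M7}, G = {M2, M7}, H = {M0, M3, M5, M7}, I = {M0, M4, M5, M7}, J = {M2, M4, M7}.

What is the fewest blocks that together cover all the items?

4

B and E and F and J together: B ∪ E ∪ F ∪ J = {M0, M1, M2, M3, M4, M5, M6, M7, M8} — every item is covered.
No 3 of the 10 blocks cover everything (all 120 combinations miss at least one item), so 4 is optimal.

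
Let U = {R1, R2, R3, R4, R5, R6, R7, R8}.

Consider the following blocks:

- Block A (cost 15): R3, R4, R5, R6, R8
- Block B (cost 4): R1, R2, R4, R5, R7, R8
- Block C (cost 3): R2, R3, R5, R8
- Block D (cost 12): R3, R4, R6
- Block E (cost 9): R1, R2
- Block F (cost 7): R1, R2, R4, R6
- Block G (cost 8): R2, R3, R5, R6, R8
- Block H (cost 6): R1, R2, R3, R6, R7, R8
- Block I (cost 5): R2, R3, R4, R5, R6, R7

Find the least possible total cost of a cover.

9

B, I together cover every item (B ∪ I = {R1, R2, R3, R4, R5, R6, R7, R8}); total cost 4 + 5 = 9.
No covering selection has total cost below 9.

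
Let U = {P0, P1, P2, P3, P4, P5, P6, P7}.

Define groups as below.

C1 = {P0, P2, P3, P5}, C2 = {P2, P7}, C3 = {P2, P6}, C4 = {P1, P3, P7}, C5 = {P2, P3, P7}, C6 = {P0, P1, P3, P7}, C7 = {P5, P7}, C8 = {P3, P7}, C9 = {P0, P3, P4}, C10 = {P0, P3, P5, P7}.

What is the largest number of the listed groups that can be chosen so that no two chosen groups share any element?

3

C3, C7, C9 are pairwise disjoint (C3={P2,P6}; C7={P5,P7}; C9={P0,P3,P4}).
Every remaining group overlaps one of these, and no 4 of the listed groups are pairwise disjoint, so 3 is the maximum.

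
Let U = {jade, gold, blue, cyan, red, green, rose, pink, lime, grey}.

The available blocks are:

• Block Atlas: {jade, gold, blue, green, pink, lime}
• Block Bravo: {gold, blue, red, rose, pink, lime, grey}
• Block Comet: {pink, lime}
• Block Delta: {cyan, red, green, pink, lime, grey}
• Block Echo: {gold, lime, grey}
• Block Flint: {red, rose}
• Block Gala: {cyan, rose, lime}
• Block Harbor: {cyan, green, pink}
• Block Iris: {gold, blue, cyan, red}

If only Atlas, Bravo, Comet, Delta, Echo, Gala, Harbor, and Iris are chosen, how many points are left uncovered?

0

Union of Atlas, Bravo, Comet, Delta, Echo, Gala, Harbor, Iris = {jade, gold, blue, cyan, red, green, rose, pink, lime, grey} — that's every point, so 0 are uncovered.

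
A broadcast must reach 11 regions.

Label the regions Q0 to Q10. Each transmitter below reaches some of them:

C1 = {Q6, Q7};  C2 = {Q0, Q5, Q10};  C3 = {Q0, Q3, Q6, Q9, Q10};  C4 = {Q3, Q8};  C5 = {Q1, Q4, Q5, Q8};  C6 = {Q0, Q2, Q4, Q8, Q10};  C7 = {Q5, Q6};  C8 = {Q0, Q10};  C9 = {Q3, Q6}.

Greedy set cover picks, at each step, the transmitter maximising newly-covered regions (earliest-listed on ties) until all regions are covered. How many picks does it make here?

4

Greedy: pick C3 (covers 5 new) → pick C5 (covers 4 new) → pick C1 (covers 1 new) → pick C6 (covers 1 new). Total picks: 4.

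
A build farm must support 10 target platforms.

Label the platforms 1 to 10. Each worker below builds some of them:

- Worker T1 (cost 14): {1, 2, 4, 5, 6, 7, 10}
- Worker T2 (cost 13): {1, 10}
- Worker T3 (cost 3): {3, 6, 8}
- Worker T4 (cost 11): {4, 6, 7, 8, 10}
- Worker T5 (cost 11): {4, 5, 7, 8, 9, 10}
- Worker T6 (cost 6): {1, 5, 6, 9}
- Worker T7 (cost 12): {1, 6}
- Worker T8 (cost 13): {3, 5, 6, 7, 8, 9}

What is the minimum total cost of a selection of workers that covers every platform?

23

T1, T3, T6 together cover every platform (T1 ∪ T3 ∪ T6 = {1, 2, 3, 4, 5, 6, 7, 8, 9, 10}); total cost 14 + 3 + 6 = 23.
No covering selection has total cost below 23.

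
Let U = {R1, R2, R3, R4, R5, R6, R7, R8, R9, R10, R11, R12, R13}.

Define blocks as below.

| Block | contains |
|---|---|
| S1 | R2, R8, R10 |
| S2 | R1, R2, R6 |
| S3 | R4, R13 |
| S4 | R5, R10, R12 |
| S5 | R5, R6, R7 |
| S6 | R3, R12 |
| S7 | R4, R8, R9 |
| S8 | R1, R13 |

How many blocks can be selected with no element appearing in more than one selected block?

S1, S3, S5, S6 are pairwise disjoint (S1={R2,R8,R10}; S3={R4,R13}; S5={R5,R6,R7}; S6={R3,R12}).
Every remaining block overlaps one of these, and no 5 of the listed blocks are pairwise disjoint, so 4 is the maximum.

4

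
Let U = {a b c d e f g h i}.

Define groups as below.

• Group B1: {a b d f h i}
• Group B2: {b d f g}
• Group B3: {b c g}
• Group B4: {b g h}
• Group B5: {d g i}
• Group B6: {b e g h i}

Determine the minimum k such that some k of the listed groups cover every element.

3

B1 and B3 and B6 together: B1 ∪ B3 ∪ B6 = {a, b, c, d, e, f, g, h, i} — every element is covered.
Only B1 contains a, so B1 is forced; the remaining 3 elements need at least 2 more groups (each remaining group adds at most 2) — so at least 3 groups are needed, and 3 is optimal.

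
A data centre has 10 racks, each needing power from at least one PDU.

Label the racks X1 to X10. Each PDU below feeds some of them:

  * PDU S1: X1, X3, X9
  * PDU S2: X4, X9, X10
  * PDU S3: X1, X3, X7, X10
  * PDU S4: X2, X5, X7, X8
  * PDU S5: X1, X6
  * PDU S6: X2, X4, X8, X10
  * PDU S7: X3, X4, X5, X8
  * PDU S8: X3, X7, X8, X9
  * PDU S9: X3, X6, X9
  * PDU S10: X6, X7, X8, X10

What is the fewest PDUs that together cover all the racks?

S2 and S4 and S5 and S8 together: S2 ∪ S4 ∪ S5 ∪ S8 = {X1, X2, X3, X4, X5, X6, X7, X8, X9, X10} — every rack is covered.
No 3 of the 10 PDUs cover everything (all 120 combinations miss at least one rack), so 4 is optimal.

4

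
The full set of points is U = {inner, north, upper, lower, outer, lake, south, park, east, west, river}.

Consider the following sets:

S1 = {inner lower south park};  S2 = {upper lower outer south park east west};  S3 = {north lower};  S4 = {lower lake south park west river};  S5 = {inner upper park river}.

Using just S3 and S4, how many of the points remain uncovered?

Union of S3, S4 = {north, lower, lake, south, park, west, river}.
Not covered: inner, upper, outer, east — 4 points.

4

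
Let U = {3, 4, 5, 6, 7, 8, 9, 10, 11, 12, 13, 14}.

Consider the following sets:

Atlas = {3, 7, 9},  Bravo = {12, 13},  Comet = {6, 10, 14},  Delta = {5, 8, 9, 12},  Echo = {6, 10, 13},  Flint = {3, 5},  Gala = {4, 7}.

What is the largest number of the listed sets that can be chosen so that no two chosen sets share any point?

Bravo, Comet, Flint, Gala are pairwise disjoint (Bravo={12,13}; Comet={6,10,14}; Flint={3,5}; Gala={4,7}).
Every remaining set overlaps one of these, and no 5 of the listed sets are pairwise disjoint, so 4 is the maximum.

4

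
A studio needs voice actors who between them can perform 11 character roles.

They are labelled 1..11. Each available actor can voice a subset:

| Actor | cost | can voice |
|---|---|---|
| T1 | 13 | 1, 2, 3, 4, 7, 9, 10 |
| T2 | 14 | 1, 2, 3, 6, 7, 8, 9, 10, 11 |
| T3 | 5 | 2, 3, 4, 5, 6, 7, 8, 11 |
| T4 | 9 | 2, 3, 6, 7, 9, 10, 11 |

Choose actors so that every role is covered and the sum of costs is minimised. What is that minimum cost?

18

T1, T3 together cover every role (T1 ∪ T3 = {1, 2, 3, 4, 5, 6, 7, 8, 9, 10, 11}); total cost 13 + 5 = 18.
No covering selection has total cost below 18.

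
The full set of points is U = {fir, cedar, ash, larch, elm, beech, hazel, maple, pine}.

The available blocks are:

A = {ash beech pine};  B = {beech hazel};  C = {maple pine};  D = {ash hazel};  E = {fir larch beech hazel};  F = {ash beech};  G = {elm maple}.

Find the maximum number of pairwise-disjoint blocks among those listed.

2

C, E are pairwise disjoint (C={maple,pine}; E={fir,larch,beech,hazel}).
Every remaining block overlaps one of these, and no 3 of the listed blocks are pairwise disjoint, so 2 is the maximum.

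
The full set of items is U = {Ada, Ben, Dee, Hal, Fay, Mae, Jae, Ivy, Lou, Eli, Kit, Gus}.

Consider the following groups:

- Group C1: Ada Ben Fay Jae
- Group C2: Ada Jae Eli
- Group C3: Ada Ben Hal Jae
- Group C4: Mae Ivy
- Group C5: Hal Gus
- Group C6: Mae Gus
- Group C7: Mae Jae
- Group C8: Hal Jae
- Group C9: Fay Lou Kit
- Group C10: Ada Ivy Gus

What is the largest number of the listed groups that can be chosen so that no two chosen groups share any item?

4

C2, C4, C5, C9 are pairwise disjoint (C2={Ada,Jae,Eli}; C4={Mae,Ivy}; C5={Hal,Gus}; C9={Fay,Lou,Kit}).
Every remaining group overlaps one of these, and no 5 of the listed groups are pairwise disjoint, so 4 is the maximum.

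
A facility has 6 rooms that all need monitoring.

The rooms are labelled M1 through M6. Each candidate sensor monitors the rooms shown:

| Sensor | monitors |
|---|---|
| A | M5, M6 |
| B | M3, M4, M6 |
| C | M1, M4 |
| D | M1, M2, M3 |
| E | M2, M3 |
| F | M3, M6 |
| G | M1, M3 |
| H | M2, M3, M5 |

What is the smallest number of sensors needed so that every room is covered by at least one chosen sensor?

A and C and H together: A ∪ C ∪ H = {M1, M2, M3, M4, M5, M6} — every room is covered.
No 2 of the 8 sensors cover everything (all 28 combinations miss at least one room), so 3 is optimal.

3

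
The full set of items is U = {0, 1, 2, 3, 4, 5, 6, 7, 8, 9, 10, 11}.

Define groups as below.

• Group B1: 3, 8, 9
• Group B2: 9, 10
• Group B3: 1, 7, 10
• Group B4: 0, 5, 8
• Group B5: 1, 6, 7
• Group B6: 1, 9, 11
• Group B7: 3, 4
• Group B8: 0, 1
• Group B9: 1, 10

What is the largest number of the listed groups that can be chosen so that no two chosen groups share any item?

B2, B4, B5, B7 are pairwise disjoint (B2={9,10}; B4={0,5,8}; B5={1,6,7}; B7={3,4}).
Every remaining group overlaps one of these, and no 5 of the listed groups are pairwise disjoint, so 4 is the maximum.

4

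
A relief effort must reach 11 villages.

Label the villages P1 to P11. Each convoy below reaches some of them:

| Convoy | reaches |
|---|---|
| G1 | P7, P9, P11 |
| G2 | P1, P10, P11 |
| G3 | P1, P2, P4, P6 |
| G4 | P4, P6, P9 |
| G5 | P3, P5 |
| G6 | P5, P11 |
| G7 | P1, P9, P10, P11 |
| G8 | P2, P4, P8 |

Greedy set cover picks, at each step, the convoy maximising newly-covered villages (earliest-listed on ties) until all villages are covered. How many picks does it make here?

5

Greedy: pick G3 (covers 4 new) → pick G1 (covers 3 new) → pick G5 (covers 2 new) → pick G2 (covers 1 new) → pick G8 (covers 1 new). Total picks: 5.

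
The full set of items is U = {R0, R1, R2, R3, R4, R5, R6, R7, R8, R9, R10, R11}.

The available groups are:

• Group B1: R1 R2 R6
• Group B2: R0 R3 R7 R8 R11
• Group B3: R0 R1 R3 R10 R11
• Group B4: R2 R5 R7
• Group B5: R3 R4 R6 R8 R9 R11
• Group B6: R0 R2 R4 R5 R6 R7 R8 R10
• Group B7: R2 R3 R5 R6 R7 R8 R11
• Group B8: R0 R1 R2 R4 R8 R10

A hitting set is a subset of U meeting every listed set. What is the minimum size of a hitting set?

Take H = {R2, R3}. Each listed group contains at least one of these, so H is a hitting set of size 2.
The groups B4, B5 are pairwise disjoint, so any hitting set needs a separate item for each — at least 2. Hence 2 is optimal.

2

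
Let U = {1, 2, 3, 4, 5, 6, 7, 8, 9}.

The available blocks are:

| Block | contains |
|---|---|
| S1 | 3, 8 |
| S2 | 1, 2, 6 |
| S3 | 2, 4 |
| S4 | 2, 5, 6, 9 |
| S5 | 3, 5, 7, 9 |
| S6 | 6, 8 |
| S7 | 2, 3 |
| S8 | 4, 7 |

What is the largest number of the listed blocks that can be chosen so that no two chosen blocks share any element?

S1, S2, S8 are pairwise disjoint (S1={3,8}; S2={1,2,6}; S8={4,7}).
Every remaining block overlaps one of these, and no 4 of the listed blocks are pairwise disjoint, so 3 is the maximum.

3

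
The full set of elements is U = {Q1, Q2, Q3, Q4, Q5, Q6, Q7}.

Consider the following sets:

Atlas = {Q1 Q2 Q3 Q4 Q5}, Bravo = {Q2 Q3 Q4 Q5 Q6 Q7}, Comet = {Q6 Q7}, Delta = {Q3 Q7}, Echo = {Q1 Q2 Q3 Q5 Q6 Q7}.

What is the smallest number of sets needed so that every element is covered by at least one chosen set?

2

Bravo and Echo together: Bravo ∪ Echo = {Q1, Q2, Q3, Q4, Q5, Q6, Q7} — every element is covered.
No single set has all 7 elements (the largest, Bravo, has 6), so 2 is optimal.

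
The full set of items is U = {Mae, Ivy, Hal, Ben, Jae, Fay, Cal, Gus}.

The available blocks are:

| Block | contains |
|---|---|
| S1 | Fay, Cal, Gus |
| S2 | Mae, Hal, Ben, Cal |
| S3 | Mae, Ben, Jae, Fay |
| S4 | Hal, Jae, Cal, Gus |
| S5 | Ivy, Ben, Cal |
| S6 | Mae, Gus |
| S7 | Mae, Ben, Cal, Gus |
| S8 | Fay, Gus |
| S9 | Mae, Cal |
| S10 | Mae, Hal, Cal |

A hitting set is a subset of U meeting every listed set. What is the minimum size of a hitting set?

3

The 3 items {Jae, Cal, Gus} hit every block.
No choice of 2 items meets every block, so 3 is the minimum.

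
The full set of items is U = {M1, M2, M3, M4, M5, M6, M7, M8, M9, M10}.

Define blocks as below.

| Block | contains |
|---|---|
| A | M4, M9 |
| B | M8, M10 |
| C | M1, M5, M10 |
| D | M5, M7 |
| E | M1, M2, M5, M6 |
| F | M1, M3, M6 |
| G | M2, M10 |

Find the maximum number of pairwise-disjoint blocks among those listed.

A, B, D, F are pairwise disjoint (A={M4,M9}; B={M8,M10}; D={M5,M7}; F={M1,M3,M6}).
Every remaining block overlaps one of these, and no 5 of the listed blocks are pairwise disjoint, so 4 is the maximum.

4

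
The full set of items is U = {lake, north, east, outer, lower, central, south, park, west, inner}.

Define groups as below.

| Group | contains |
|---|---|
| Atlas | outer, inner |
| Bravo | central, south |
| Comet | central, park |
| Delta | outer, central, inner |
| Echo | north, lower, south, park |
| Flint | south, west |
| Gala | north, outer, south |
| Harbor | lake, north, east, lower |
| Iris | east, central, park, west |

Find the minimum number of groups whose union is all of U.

Take {Atlas, Echo, Harbor, Iris}. Their union is {lake, north, east, outer, lower, central, south, park, west, inner}, which is all 10 items.
No 3 of the 9 groups cover everything (all 84 combinations miss at least one item), so 4 is optimal.

4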